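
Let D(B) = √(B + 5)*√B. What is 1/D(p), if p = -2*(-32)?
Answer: √69/552 ≈ 0.015048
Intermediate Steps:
p = 64
D(B) = √B*√(5 + B) (D(B) = √(5 + B)*√B = √B*√(5 + B))
1/D(p) = 1/(√64*√(5 + 64)) = 1/(8*√69) = √69/552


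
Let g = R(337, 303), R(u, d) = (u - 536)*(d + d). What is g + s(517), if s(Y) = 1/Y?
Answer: -62347097/517 ≈ -1.2059e+5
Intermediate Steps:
R(u, d) = 2*d*(-536 + u) (R(u, d) = (-536 + u)*(2*d) = 2*d*(-536 + u))
g = -120594 (g = 2*303*(-536 + 337) = 2*303*(-199) = -120594)
g + s(517) = -120594 + 1/517 = -62347097/517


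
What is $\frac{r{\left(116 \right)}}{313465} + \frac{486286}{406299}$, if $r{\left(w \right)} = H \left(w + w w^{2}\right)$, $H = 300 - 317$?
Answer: $- \frac{10629605807006}{127360516035} \approx -83.461$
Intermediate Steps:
$H = -17$ ($H = 300 - 317 = -17$)
$r{\left(w \right)} = - 17 w - 17 w^{3}$ ($r{\left(w \right)} = - 17 \left(w + w w^{2}\right) = - 17 \left(w + w^{3}\right) = - 17 w - 17 w^{3}$)
$\frac{r{\left(116 \right)}}{313465} + \frac{486286}{406299} = \frac{\left(-17\right) 116 \left(1 + 116^{2}\right)}{313465} + \frac{486286}{406299} = \left(-17\right) 116 \left(1 + 13456\right) \frac{1}{313465} + 486286 \cdot \frac{1}{406299} = \left(-17\right) 116 \cdot 13457 \cdot \frac{1}{313465} + \frac{486286}{406299} = \left(-26537204\right) \frac{1}{313465} + \frac{486286}{406299} = - \frac{26537204}{313465} + \frac{486286}{406299} = - \frac{10629605807006}{127360516035}$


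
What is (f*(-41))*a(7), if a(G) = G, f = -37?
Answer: 10619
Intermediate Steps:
(f*(-41))*a(7) = -37*(-41)*7 = 1517*7 = 10619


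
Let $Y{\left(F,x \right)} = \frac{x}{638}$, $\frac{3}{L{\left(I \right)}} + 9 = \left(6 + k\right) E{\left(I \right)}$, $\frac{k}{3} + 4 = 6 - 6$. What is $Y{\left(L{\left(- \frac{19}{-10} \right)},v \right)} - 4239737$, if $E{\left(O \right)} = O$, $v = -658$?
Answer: $- \frac{1352476432}{319} \approx -4.2397 \cdot 10^{6}$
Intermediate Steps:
$k = -12$ ($k = -12 + 3 \left(6 - 6\right) = -12 + 3 \cdot 0 = -12 + 0 = -12$)
$L{\left(I \right)} = \frac{3}{-9 - 6 I}$ ($L{\left(I \right)} = \frac{3}{-9 + \left(6 - 12\right) I} = \frac{3}{-9 - 6 I}$)
$Y{\left(F,x \right)} = \frac{x}{638}$ ($Y{\left(F,x \right)} = x \frac{1}{638} = \frac{x}{638}$)
$Y{\left(L{\left(- \frac{19}{-10} \right)},v \right)} - 4239737 = \frac{1}{638} \left(-658\right) - 4239737 = - \frac{329}{319} - 4239737 = - \frac{1352476432}{319}$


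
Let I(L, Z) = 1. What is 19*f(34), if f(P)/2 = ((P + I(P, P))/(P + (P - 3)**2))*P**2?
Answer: 307496/199 ≈ 1545.2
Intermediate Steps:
f(P) = 2*P**2*(1 + P)/(P + (-3 + P)**2) (f(P) = 2*(((P + 1)/(P + (P - 3)**2))*P**2) = 2*(((1 + P)/(P + (-3 + P)**2))*P**2) = 2*(P**2*(1 + P)/(P + (-3 + P)**2)) = 2*P**2*(1 + P)/(P + (-3 + P)**2))
19*f(34) = 19*(2*34**2*(1 + 34)/(34 + (-3 + 34)**2)) = 19*(2*1156*35/(34 + 31**2)) = 19*(2*1156*35/(34 + 961)) = 19*(2*1156*35/995) = 19*(2*1156*(1/995)*35) = 19*(16184/199) = 307496/199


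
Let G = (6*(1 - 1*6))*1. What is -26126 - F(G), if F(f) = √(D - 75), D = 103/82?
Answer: -26126 - I*√495854/82 ≈ -26126.0 - 8.5874*I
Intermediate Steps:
G = -30 (G = (6*(1 - 6))*1 = (6*(-5))*1 = -30*1 = -30)
D = 103/82 (D = 103*(1/82) = 103/82 ≈ 1.2561)
F(f) = I*√495854/82 (F(f) = √(103/82 - 75) = √(-6047/82) = I*√495854/82)
-26126 - F(G) = -26126 - I*√495854/82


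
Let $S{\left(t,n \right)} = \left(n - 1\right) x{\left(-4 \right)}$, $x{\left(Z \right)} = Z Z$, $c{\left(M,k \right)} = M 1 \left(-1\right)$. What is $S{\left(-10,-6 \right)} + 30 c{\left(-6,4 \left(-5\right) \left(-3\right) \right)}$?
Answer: $68$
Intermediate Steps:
$c{\left(M,k \right)} = - M$ ($c{\left(M,k \right)} = M \left(-1\right) = - M$)
$x{\left(Z \right)} = Z^{2}$
$S{\left(t,n \right)} = -16 + 16 n$ ($S{\left(t,n \right)} = \left(n - 1\right) \left(-4\right)^{2} = \left(-1 + n\right) 16 = -16 + 16 n$)
$S{\left(-10,-6 \right)} + 30 c{\left(-6,4 \left(-5\right) \left(-3\right) \right)} = \left(-16 + 16 \left(-6\right)\right) + 30 \left(\left(-1\right) \left(-6\right)\right) = \left(-16 - 96\right) + 30 \cdot 6 = -112 + 180 = 68$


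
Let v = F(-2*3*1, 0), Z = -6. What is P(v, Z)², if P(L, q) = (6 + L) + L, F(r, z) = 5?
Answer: 256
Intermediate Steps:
v = 5
P(L, q) = 6 + 2*L
P(v, Z)² = (6 + 2*5)² = (6 + 10)² = 16² = 256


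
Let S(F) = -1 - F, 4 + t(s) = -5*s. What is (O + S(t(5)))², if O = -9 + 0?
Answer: 361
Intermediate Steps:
t(s) = -4 - 5*s
O = -9
(O + S(t(5)))² = (-9 + (-1 - (-4 - 5*5)))² = (-9 + (-1 - (-4 - 25)))² = (-9 + (-1 - 1*(-29)))² = (-9 + (-1 + 29))² = (-9 + 28)² = 19² = 361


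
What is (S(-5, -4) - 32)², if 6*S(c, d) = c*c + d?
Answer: 3249/4 ≈ 812.25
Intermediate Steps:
S(c, d) = d/6 + c²/6 (S(c, d) = (c*c + d)/6 = (c² + d)/6 = (d + c²)/6 = d/6 + c²/6)
(S(-5, -4) - 32)² = (((⅙)*(-4) + (⅙)*(-5)²) - 32)² = ((-⅔ + (⅙)*25) - 32)² = ((-⅔ + 25/6) - 32)² = (7/2 - 32)² = (-57/2)² = 3249/4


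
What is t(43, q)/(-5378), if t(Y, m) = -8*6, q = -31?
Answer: 24/2689 ≈ 0.0089252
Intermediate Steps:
t(Y, m) = -48
t(43, q)/(-5378) = -48/(-5378) = -48*(-1/5378) = 24/2689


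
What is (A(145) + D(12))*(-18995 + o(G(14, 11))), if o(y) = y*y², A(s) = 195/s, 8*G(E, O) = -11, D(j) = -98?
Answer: 27264139113/14848 ≈ 1.8362e+6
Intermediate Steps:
G(E, O) = -11/8 (G(E, O) = (⅛)*(-11) = -11/8)
o(y) = y³
(A(145) + D(12))*(-18995 + o(G(14, 11))) = (195/145 - 98)*(-18995 + (-11/8)³) = (195*(1/145) - 98)*(-18995 - 1331/512) = (39/29 - 98)*(-9726771/512) = -2803/29*(-9726771/512) = 27264139113/14848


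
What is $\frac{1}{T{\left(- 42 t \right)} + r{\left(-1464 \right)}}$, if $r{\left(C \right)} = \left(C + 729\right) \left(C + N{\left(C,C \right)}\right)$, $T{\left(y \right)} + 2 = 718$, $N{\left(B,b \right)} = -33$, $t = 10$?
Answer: $\frac{1}{1101011} \approx 9.0826 \cdot 10^{-7}$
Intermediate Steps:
$T{\left(y \right)} = 716$ ($T{\left(y \right)} = -2 + 718 = 716$)
$r{\left(C \right)} = \left(-33 + C\right) \left(729 + C\right)$ ($r{\left(C \right)} = \left(C + 729\right) \left(C - 33\right) = \left(729 + C\right) \left(-33 + C\right) = \left(-33 + C\right) \left(729 + C\right)$)
$\frac{1}{T{\left(- 42 t \right)} + r{\left(-1464 \right)}} = \frac{1}{716 + \left(-24057 + \left(-1464\right)^{2} + 696 \left(-1464\right)\right)} = \frac{1}{716 - -1100295} = \frac{1}{716 + 1100295} = \frac{1}{1101011}$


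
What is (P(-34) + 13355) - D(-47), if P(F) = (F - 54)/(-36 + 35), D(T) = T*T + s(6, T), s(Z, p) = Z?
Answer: 11228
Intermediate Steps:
D(T) = 6 + T² (D(T) = T*T + 6 = T² + 6 = 6 + T²)
P(F) = 54 - F (P(F) = (-54 + F)/(-1) = (-54 + F)*(-1) = 54 - F)
(P(-34) + 13355) - D(-47) = ((54 - 1*(-34)) + 13355) - (6 + (-47)²) = ((54 + 34) + 13355) - (6 + 2209) = (88 + 13355) - 1*2215 = 13443 - 2215 = 11228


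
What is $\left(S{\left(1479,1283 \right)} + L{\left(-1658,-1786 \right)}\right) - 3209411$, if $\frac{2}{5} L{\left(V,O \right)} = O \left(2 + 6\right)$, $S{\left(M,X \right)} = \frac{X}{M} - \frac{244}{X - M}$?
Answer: $- \frac{235177735615}{72471} \approx -3.2451 \cdot 10^{6}$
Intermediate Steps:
$S{\left(M,X \right)} = - \frac{244}{X - M} + \frac{X}{M}$
$L{\left(V,O \right)} = 20 O$ ($L{\left(V,O \right)} = \frac{5 O \left(2 + 6\right)}{2} = \frac{5 O 8}{2} = \frac{5 \cdot 8 O}{2} = 20 O$)
$\left(S{\left(1479,1283 \right)} + L{\left(-1658,-1786 \right)}\right) - 3209411 = \left(\frac{- 1283^{2} + 244 \cdot 1479 + 1479 \cdot 1283}{1479 \left(1479 - 1283\right)} + 20 \left(-1786\right)\right) - 3209411 = \left(\frac{\left(-1\right) 1646089 + 360876 + 1897557}{1479 \left(1479 - 1283\right)} - 35720\right) - 3209411 = \left(\frac{-1646089 + 360876 + 1897557}{1479 \cdot 196} - 35720\right) - 3209411 = \left(\frac{1}{1479} \cdot \frac{1}{196} \cdot 612344 - 35720\right) - 3209411 = \left(\frac{153086}{72471} - 35720\right) - 3209411 = - \frac{2588511034}{72471} - 3209411 = - \frac{235177735615}{72471}$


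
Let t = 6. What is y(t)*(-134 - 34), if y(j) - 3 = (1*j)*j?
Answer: -6552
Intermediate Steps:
y(j) = 3 + j**2 (y(j) = 3 + (1*j)*j = 3 + j*j = 3 + j**2)
y(t)*(-134 - 34) = (3 + 6**2)*(-134 - 34) = (3 + 36)*(-168) = 39*(-168) = -6552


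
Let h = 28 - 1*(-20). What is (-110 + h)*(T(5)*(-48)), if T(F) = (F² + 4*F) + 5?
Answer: 148800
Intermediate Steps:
h = 48 (h = 28 + 20 = 48)
T(F) = 5 + F² + 4*F
(-110 + h)*(T(5)*(-48)) = (-110 + 48)*((5 + 5² + 4*5)*(-48)) = -62*(5 + 25 + 20)*(-48) = -3100*(-48) = -62*(-2400) = 148800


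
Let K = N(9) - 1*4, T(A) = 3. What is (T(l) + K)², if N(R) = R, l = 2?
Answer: 64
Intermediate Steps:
K = 5 (K = 9 - 1*4 = 9 - 4 = 5)
(T(l) + K)² = (3 + 5)² = 8² = 64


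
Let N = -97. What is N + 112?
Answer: 15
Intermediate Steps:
N + 112 = -97 + 112 = 15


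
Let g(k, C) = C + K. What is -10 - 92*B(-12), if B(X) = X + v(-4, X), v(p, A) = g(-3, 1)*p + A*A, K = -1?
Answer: -12154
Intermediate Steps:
g(k, C) = -1 + C (g(k, C) = C - 1 = -1 + C)
v(p, A) = A**2 (v(p, A) = (-1 + 1)*p + A*A = 0*p + A**2 = 0 + A**2 = A**2)
B(X) = X + X**2
-10 - 92*B(-12) = -10 - (-1104)*(1 - 12) = -10 - (-1104)*(-11) = -10 - 92*132 = -10 - 12144 = -12154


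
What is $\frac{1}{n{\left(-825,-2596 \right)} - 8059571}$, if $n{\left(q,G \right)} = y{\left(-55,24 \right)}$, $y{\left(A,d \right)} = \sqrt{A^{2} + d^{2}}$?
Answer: $- \frac{619967}{4996668053880} - \frac{\sqrt{3601}}{64956684700440} \approx -1.2408 \cdot 10^{-7}$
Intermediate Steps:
$n{\left(q,G \right)} = \sqrt{3601}$ ($n{\left(q,G \right)} = \sqrt{\left(-55\right)^{2} + 24^{2}} = \sqrt{3025 + 576} = \sqrt{3601}$)
$\frac{1}{n{\left(-825,-2596 \right)} - 8059571} = \frac{1}{\sqrt{3601} - 8059571} = \frac{1}{-8059571 + \sqrt{3601}}$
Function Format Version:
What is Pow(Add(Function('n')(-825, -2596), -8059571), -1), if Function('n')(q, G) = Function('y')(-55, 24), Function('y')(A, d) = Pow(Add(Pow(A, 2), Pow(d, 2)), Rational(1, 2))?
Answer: Add(Rational(-619967, 4996668053880), Mul(Rational(-1, 64956684700440), Pow(3601, Rational(1, 2)))) ≈ -1.2408e-7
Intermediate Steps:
Function('n')(q, G) = Pow(3601, Rational(1, 2)) (Function('n')(q, G) = Pow(Add(Pow(-55, 2), Pow(24, 2)), Rational(1, 2)) = Pow(Add(3025, 576), Rational(1, 2)) = Pow(3601, Rational(1, 2)))
Pow(Add(Function('n')(-825, -2596), -8059571), -1) = Pow(Add(Pow(3601, Rational(1, 2)), -8059571), -1) = Pow(Add(-8059571, Pow(3601, Rational(1, 2))), -1)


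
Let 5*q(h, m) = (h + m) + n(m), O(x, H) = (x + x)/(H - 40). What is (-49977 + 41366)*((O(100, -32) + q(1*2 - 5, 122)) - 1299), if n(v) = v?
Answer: 485755121/45 ≈ 1.0795e+7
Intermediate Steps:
O(x, H) = 2*x/(-40 + H) (O(x, H) = (2*x)/(-40 + H) = 2*x/(-40 + H))
q(h, m) = h/5 + 2*m/5 (q(h, m) = ((h + m) + m)/5 = (h + 2*m)/5 = h/5 + 2*m/5)
(-49977 + 41366)*((O(100, -32) + q(1*2 - 5, 122)) - 1299) = (-49977 + 41366)*((2*100/(-40 - 32) + ((1*2 - 5)/5 + (⅖)*122)) - 1299) = -8611*((2*100/(-72) + ((2 - 5)/5 + 244/5)) - 1299) = -8611*((2*100*(-1/72) + ((⅕)*(-3) + 244/5)) - 1299) = -8611*((-25/9 + (-⅗ + 244/5)) - 1299) = -8611*((-25/9 + 241/5) - 1299) = -8611*(2044/45 - 1299) = -8611*(-56411/45) = 485755121/45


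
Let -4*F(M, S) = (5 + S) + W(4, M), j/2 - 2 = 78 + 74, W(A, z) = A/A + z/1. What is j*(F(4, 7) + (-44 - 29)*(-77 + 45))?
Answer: 718179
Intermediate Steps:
W(A, z) = 1 + z (W(A, z) = 1 + z*1 = 1 + z)
j = 308 (j = 4 + 2*(78 + 74) = 4 + 2*152 = 4 + 304 = 308)
F(M, S) = -3/2 - M/4 - S/4 (F(M, S) = -((5 + S) + (1 + M))/4 = -(6 + M + S)/4 = -3/2 - M/4 - S/4)
j*(F(4, 7) + (-44 - 29)*(-77 + 45)) = 308*((-3/2 - 1/4*4 - 1/4*7) + (-44 - 29)*(-77 + 45)) = 308*((-3/2 - 1 - 7/4) - 73*(-32)) = 308*(-17/4 + 2336) = 308*(9327/4) = 718179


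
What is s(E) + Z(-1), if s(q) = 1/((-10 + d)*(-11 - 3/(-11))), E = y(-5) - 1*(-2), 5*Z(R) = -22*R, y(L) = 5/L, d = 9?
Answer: 2651/590 ≈ 4.4932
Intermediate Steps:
Z(R) = -22*R/5 (Z(R) = (-22*R)/5 = -22*R/5)
E = 1 (E = 5/(-5) - 1*(-2) = 5*(-1/5) + 2 = -1 + 2 = 1)
s(q) = 11/118 (s(q) = 1/((-10 + 9)*(-11 - 3/(-11))) = 1/(-(-11 - 3*(-1/11))) = 1/(-(-11 + 3/11)) = 1/(-1*(-118/11)) = 1/(118/11) = 11/118)
s(E) + Z(-1) = 11/118 - 22/5*(-1) = 11/118 + 22/5 = 2651/590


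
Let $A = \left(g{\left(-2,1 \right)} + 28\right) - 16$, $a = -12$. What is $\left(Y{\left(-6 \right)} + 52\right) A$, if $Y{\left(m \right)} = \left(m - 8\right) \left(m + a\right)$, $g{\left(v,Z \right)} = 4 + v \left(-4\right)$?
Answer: $7296$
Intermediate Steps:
$g{\left(v,Z \right)} = 4 - 4 v$
$Y{\left(m \right)} = \left(-12 + m\right) \left(-8 + m\right)$ ($Y{\left(m \right)} = \left(m - 8\right) \left(m - 12\right) = \left(-8 + m\right) \left(-12 + m\right) = \left(-12 + m\right) \left(-8 + m\right)$)
$A = 24$ ($A = \left(\left(4 - -8\right) + 28\right) - 16 = \left(\left(4 + 8\right) + 28\right) - 16 = \left(12 + 28\right) - 16 = 40 - 16 = 24$)
$\left(Y{\left(-6 \right)} + 52\right) A = \left(\left(96 + \left(-6\right)^{2} - -120\right) + 52\right) 24 = \left(\left(96 + 36 + 120\right) + 52\right) 24 = \left(252 + 52\right) 24 = 304 \cdot 24 = 7296$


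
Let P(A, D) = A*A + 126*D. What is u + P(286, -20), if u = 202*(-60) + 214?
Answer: 67370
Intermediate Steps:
P(A, D) = A² + 126*D
u = -11906 (u = -12120 + 214 = -11906)
u + P(286, -20) = -11906 + (286² + 126*(-20)) = -11906 + (81796 - 2520) = -11906 + 79276 = 67370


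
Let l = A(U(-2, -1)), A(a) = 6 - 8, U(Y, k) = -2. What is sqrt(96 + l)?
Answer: sqrt(94) ≈ 9.6954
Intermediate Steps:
A(a) = -2
l = -2
sqrt(96 + l) = sqrt(96 - 2) = sqrt(94)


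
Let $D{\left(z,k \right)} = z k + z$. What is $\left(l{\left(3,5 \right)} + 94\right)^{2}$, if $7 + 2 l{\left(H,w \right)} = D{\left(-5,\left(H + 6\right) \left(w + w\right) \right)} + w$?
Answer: $\frac{72361}{4} \approx 18090.0$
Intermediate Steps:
$D{\left(z,k \right)} = z + k z$ ($D{\left(z,k \right)} = k z + z = z + k z$)
$l{\left(H,w \right)} = -6 + \frac{w}{2} - 5 w \left(6 + H\right)$ ($l{\left(H,w \right)} = - \frac{7}{2} + \frac{- 5 \left(1 + \left(H + 6\right) \left(w + w\right)\right) + w}{2} = - \frac{7}{2} + \frac{- 5 \left(1 + \left(6 + H\right) 2 w\right) + w}{2} = - \frac{7}{2} + \frac{- 5 \left(1 + 2 w \left(6 + H\right)\right) + w}{2} = - \frac{7}{2} + \frac{\left(-5 - 10 w \left(6 + H\right)\right) + w}{2} = - \frac{7}{2} + \frac{-5 + w - 10 w \left(6 + H\right)}{2} = - \frac{7}{2} - \left(\frac{5}{2} - \frac{w}{2} + 5 w \left(6 + H\right)\right) = -6 + \frac{w}{2} - 5 w \left(6 + H\right)$)
$\left(l{\left(3,5 \right)} + 94\right)^{2} = \left(\left(-6 + \frac{1}{2} \cdot 5 - 25 \left(6 + 3\right)\right) + 94\right)^{2} = \left(\left(-6 + \frac{5}{2} - 25 \cdot 9\right) + 94\right)^{2} = \left(\left(-6 + \frac{5}{2} - 225\right) + 94\right)^{2} = \left(- \frac{457}{2} + 94\right)^{2} = \left(- \frac{269}{2}\right)^{2} = \frac{72361}{4}$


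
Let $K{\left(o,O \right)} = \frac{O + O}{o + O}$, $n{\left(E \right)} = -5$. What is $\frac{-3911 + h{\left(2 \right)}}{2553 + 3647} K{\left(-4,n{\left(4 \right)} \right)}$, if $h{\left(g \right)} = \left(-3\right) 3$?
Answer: $- \frac{196}{279} \approx -0.70251$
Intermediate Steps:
$h{\left(g \right)} = -9$
$K{\left(o,O \right)} = \frac{2 O}{O + o}$
$\frac{-3911 + h{\left(2 \right)}}{2553 + 3647} K{\left(-4,n{\left(4 \right)} \right)} = \frac{-3911 - 9}{2553 + 3647} \cdot 2 \left(-5\right) \frac{1}{-5 - 4} = - \frac{3920}{6200} \cdot 2 \left(-5\right) \frac{1}{-9} = \left(-3920\right) \frac{1}{6200} \cdot 2 \left(-5\right) \left(- \frac{1}{9}\right) = \left(- \frac{98}{155}\right) \frac{10}{9} = - \frac{196}{279}$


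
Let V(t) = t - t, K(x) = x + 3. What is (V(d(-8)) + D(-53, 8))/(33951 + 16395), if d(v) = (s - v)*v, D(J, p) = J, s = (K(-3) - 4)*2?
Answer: -53/50346 ≈ -0.0010527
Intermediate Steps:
K(x) = 3 + x
s = -8 (s = ((3 - 3) - 4)*2 = (0 - 4)*2 = -4*2 = -8)
d(v) = v*(-8 - v) (d(v) = (-8 - v)*v = v*(-8 - v))
V(t) = 0
(V(d(-8)) + D(-53, 8))/(33951 + 16395) = (0 - 53)/(33951 + 16395) = -53/50346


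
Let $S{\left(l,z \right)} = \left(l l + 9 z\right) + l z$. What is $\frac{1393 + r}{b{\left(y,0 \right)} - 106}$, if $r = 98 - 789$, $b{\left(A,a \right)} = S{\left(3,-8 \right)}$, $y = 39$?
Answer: $- \frac{702}{193} \approx -3.6373$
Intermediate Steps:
$S{\left(l,z \right)} = l^{2} + 9 z + l z$ ($S{\left(l,z \right)} = \left(l^{2} + 9 z\right) + l z = l^{2} + 9 z + l z$)
$b{\left(A,a \right)} = -87$ ($b{\left(A,a \right)} = 3^{2} + 9 \left(-8\right) + 3 \left(-8\right) = 9 - 72 - 24 = -87$)
$r = -691$
$\frac{1393 + r}{b{\left(y,0 \right)} - 106} = \frac{1393 - 691}{-87 - 106} = \frac{702}{-193} = 702 \left(- \frac{1}{193}\right) = - \frac{702}{193}$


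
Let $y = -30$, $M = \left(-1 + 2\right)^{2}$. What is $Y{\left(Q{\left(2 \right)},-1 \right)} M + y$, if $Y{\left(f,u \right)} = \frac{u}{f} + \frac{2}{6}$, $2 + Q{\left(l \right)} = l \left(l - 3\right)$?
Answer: $- \frac{353}{12} \approx -29.417$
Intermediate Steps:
$M = 1$ ($M = 1^{2} = 1$)
$Q{\left(l \right)} = -2 + l \left(-3 + l\right)$ ($Q{\left(l \right)} = -2 + l \left(l - 3\right) = -2 + l \left(-3 + l\right)$)
$Y{\left(f,u \right)} = \frac{1}{3} + \frac{u}{f}$ ($Y{\left(f,u \right)} = \frac{u}{f} + 2 \cdot \frac{1}{6} = \frac{u}{f} + \frac{1}{3} = \frac{1}{3} + \frac{u}{f}$)
$Y{\left(Q{\left(2 \right)},-1 \right)} M + y = \frac{-1 + \frac{-2 + 2^{2} - 6}{3}}{-2 + 2^{2} - 6} \cdot 1 - 30 = \frac{-1 + \frac{-2 + 4 - 6}{3}}{-2 + 4 - 6} \cdot 1 - 30 = \frac{-1 + \frac{1}{3} \left(-4\right)}{-4} \cdot 1 - 30 = - \frac{-1 - \frac{4}{3}}{4} \cdot 1 - 30 = \left(- \frac{1}{4}\right) \left(- \frac{7}{3}\right) 1 - 30 = \frac{7}{12} \cdot 1 - 30 = \frac{7}{12} - 30 = - \frac{353}{12}$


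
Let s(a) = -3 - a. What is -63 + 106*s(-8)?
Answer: 467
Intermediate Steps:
-63 + 106*s(-8) = -63 + 106*(-3 - 1*(-8)) = -63 + 106*(-3 + 8) = -63 + 106*5 = -63 + 530 = 467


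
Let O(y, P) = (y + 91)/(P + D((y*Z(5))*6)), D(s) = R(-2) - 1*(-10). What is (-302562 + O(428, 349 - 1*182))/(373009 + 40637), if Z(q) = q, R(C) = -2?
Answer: -17649277/24129350 ≈ -0.73144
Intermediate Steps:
D(s) = 8 (D(s) = -2 - 1*(-10) = -2 + 10 = 8)
O(y, P) = (91 + y)/(8 + P) (O(y, P) = (y + 91)/(P + 8) = (91 + y)/(8 + P))
(-302562 + O(428, 349 - 1*182))/(373009 + 40637) = (-302562 + (91 + 428)/(8 + (349 - 1*182)))/(373009 + 40637) = (-302562 + 519/(8 + (349 - 182)))/413646 = (-302562 + 519/(8 + 167))*(1/413646) = (-302562 + 519/175)*(1/413646) = -52947831/175*1/413646 = -17649277/24129350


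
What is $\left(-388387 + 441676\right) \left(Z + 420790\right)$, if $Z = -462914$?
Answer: $-2244745836$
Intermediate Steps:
$\left(-388387 + 441676\right) \left(Z + 420790\right) = \left(-388387 + 441676\right) \left(-462914 + 420790\right) = 53289 \left(-42124\right) = -2244745836$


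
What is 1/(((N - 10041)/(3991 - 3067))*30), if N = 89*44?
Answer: -22/4375 ≈ -0.0050286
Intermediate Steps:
N = 3916
1/(((N - 10041)/(3991 - 3067))*30) = 1/(((3916 - 10041)/(3991 - 3067))*30) = 1/(-6125/924*30) = 1/(-6125*1/924*30) = 1/(-875/132*30) = 1/(-4375/22) = -22/4375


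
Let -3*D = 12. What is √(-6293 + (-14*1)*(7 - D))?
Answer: I*√6447 ≈ 80.293*I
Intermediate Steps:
D = -4 (D = -⅓*12 = -4)
√(-6293 + (-14*1)*(7 - D)) = √(-6293 + (-14*1)*(7 - 1*(-4))) = √(-6293 - 14*(7 + 4)) = √(-6293 - 14*11) = √(-6293 - 154) = √(-6447) = I*√6447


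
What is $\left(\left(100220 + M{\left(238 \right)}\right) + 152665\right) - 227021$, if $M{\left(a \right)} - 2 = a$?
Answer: $26104$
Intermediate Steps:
$M{\left(a \right)} = 2 + a$
$\left(\left(100220 + M{\left(238 \right)}\right) + 152665\right) - 227021 = \left(\left(100220 + \left(2 + 238\right)\right) + 152665\right) - 227021 = \left(\left(100220 + 240\right) + 152665\right) - 227021 = \left(100460 + 152665\right) - 227021 = 253125 - 227021 = 26104$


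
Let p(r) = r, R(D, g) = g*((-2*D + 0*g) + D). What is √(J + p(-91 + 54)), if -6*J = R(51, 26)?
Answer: 2*√46 ≈ 13.565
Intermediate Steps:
R(D, g) = -D*g (R(D, g) = g*((-2*D + 0) + D) = g*(-2*D + D) = g*(-D) = -D*g)
J = 221 (J = -(-1)*51*26/6 = -⅙*(-1326) = 221)
√(J + p(-91 + 54)) = √(221 + (-91 + 54)) = √(221 - 37) = √184 = 2*√46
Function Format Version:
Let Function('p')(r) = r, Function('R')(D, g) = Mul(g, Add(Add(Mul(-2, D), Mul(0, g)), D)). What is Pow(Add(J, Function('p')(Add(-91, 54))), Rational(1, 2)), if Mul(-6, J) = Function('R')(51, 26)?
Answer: Mul(2, Pow(46, Rational(1, 2))) ≈ 13.565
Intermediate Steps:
Function('R')(D, g) = Mul(-1, D, g) (Function('R')(D, g) = Mul(g, Add(Add(Mul(-2, D), 0), D)) = Mul(g, Add(Mul(-2, D), D)) = Mul(g, Mul(-1, D)) = Mul(-1, D, g))
J = 221 (J = Mul(Rational(-1, 6), Mul(-1, 51, 26)) = Mul(Rational(-1, 6), -1326) = 221)
Pow(Add(J, Function('p')(Add(-91, 54))), Rational(1, 2)) = Pow(Add(221, Add(-91, 54)), Rational(1, 2)) = Pow(Add(221, -37), Rational(1, 2)) = Pow(184, Rational(1, 2)) = Mul(2, Pow(46, Rational(1, 2)))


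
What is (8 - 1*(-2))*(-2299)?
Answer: -22990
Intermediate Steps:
(8 - 1*(-2))*(-2299) = (8 + 2)*(-2299) = 10*(-2299) = -22990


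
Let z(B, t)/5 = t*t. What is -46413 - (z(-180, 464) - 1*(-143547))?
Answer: -1266440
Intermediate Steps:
z(B, t) = 5*t² (z(B, t) = 5*(t*t) = 5*t²)
-46413 - (z(-180, 464) - 1*(-143547)) = -46413 - (5*464² - 1*(-143547)) = -46413 - (5*215296 + 143547) = -46413 - (1076480 + 143547) = -46413 - 1*1220027 = -46413 - 1220027 = -1266440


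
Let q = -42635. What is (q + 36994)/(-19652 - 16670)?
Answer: 5641/36322 ≈ 0.15531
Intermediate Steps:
(q + 36994)/(-19652 - 16670) = (-42635 + 36994)/(-19652 - 16670) = -5641/(-36322) = -5641*(-1/36322) = 5641/36322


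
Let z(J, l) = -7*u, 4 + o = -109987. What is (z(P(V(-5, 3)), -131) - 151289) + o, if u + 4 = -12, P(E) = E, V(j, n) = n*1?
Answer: -261168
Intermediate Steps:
V(j, n) = n
o = -109991 (o = -4 - 109987 = -109991)
u = -16 (u = -4 - 12 = -16)
z(J, l) = 112 (z(J, l) = -7*(-16) = 112)
(z(P(V(-5, 3)), -131) - 151289) + o = (112 - 151289) - 109991 = -151177 - 109991 = -261168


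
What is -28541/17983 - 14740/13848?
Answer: -165076297/62257146 ≈ -2.6515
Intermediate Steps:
-28541/17983 - 14740/13848 = -28541*1/17983 - 14740*1/13848 = -28541/17983 - 3685/3462 = -165076297/62257146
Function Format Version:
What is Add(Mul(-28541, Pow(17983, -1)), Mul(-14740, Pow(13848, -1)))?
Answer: Rational(-165076297, 62257146) ≈ -2.6515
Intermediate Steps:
Add(Mul(-28541, Pow(17983, -1)), Mul(-14740, Pow(13848, -1))) = Add(Mul(-28541, Rational(1, 17983)), Mul(-14740, Rational(1, 13848))) = Add(Rational(-28541, 17983), Rational(-3685, 3462)) = Rational(-165076297, 62257146)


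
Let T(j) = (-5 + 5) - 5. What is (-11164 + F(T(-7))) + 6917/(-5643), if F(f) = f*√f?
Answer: -63005369/5643 - 5*I*√5 ≈ -11165.0 - 11.18*I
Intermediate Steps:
T(j) = -5 (T(j) = 0 - 5 = -5)
F(f) = f^(3/2)
(-11164 + F(T(-7))) + 6917/(-5643) = (-11164 + (-5)^(3/2)) + 6917/(-5643) = (-11164 - 5*I*√5) + 6917*(-1/5643) = (-11164 - 5*I*√5) - 6917/5643 = -63005369/5643 - 5*I*√5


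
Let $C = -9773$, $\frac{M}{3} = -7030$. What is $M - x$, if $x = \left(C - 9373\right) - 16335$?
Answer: $14391$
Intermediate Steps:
$M = -21090$ ($M = 3 \left(-7030\right) = -21090$)
$x = -35481$ ($x = \left(-9773 - 9373\right) - 16335 = -19146 - 16335 = -35481$)
$M - x = -21090 - -35481 = -21090 + 35481 = 14391$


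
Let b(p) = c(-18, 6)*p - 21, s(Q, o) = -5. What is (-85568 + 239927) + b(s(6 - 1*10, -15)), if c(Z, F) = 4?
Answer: 154318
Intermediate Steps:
b(p) = -21 + 4*p (b(p) = 4*p - 21 = -21 + 4*p)
(-85568 + 239927) + b(s(6 - 1*10, -15)) = (-85568 + 239927) + (-21 + 4*(-5)) = 154359 + (-21 - 20) = 154359 - 41 = 154318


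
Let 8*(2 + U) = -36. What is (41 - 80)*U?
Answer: 507/2 ≈ 253.50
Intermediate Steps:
U = -13/2 (U = -2 + (⅛)*(-36) = -2 - 9/2 = -13/2 ≈ -6.5000)
(41 - 80)*U = (41 - 80)*(-13/2) = -39*(-13/2) = 507/2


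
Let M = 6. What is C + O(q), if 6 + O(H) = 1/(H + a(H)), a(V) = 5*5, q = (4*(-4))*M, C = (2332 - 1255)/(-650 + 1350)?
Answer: -222433/49700 ≈ -4.4755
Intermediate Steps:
C = 1077/700 ≈ 1.5386
q = -96 (q = (4*(-4))*6 = -16*6 = -96)
a(V) = 25
O(H) = -6 + 1/(25 + H) (O(H) = -6 + 1/(H + 25) = -6 + 1/(25 + H))
C + O(q) = 1077/700 + (-149 - 6*(-96))/(25 - 96) = 1077/700 + (-149 + 576)/(-71) = 1077/700 - 1/71*427 = 1077/700 - 427/71 = -222433/49700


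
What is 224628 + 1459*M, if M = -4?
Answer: 218792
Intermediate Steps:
224628 + 1459*M = 224628 + 1459*(-4) = 224628 - 5836 = 218792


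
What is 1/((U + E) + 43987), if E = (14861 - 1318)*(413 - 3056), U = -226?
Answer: -1/35750388 ≈ -2.7972e-8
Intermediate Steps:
E = -35794149 (E = 13543*(-2643) = -35794149)
1/((U + E) + 43987) = 1/((-226 - 35794149) + 43987) = 1/(-35794375 + 43987) = 1/(-35750388) = -1/35750388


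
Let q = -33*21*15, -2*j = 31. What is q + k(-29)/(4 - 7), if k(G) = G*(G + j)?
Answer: -64951/6 ≈ -10825.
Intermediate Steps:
j = -31/2 (j = -½*31 = -31/2 ≈ -15.500)
k(G) = G*(-31/2 + G) (k(G) = G*(G - 31/2) = G*(-31/2 + G))
q = -10395 (q = -693*15 = -10395)
q + k(-29)/(4 - 7) = -10395 + ((½)*(-29)*(-31 + 2*(-29)))/(4 - 7) = -10395 + ((½)*(-29)*(-31 - 58))/(-3) = -10395 - (-29)*(-89)/6 = -10395 - ⅓*2581/2 = -10395 - 2581/6 = -64951/6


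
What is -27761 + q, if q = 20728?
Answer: -7033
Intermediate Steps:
-27761 + q = -27761 + 20728 = -7033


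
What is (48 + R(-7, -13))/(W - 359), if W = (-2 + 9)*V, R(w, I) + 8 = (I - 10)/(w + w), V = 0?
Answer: -583/5026 ≈ -0.11600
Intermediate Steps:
R(w, I) = -8 + (-10 + I)/(2*w) (R(w, I) = -8 + (I - 10)/(w + w) = -8 + (-10 + I)/((2*w)) = -8 + (-10 + I)*(1/(2*w)) = -8 + (-10 + I)/(2*w))
W = 0 (W = (-2 + 9)*0 = 7*0 = 0)
(48 + R(-7, -13))/(W - 359) = (48 + (½)*(-10 - 13 - 16*(-7))/(-7))/(0 - 359) = (48 + (½)*(-⅐)*(-10 - 13 + 112))/(-359) = (48 + (½)*(-⅐)*89)*(-1/359) = (48 - 89/14)*(-1/359) = (583/14)*(-1/359) = -583/5026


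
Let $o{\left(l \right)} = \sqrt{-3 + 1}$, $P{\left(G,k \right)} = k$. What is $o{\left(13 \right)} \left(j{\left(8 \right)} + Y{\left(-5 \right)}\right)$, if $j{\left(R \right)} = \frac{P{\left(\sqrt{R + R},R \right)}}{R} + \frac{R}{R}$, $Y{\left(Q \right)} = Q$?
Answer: $- 3 i \sqrt{2} \approx - 4.2426 i$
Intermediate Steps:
$o{\left(l \right)} = i \sqrt{2}$ ($o{\left(l \right)} = \sqrt{-2} = i \sqrt{2}$)
$j{\left(R \right)} = 2$ ($j{\left(R \right)} = \frac{R}{R} + \frac{R}{R} = 1 + 1 = 2$)
$o{\left(13 \right)} \left(j{\left(8 \right)} + Y{\left(-5 \right)}\right) = i \sqrt{2} \left(2 - 5\right) = i \sqrt{2} \left(-3\right) = - 3 i \sqrt{2}$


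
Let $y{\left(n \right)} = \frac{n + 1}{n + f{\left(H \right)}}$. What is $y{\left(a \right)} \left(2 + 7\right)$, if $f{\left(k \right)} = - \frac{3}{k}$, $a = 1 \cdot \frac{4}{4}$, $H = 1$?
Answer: $-9$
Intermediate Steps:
$a = 1$ ($a = 1 \cdot 4 \cdot \frac{1}{4} = 1 \cdot 1 = 1$)
$y{\left(n \right)} = \frac{1 + n}{-3 + n}$ ($y{\left(n \right)} = \frac{n + 1}{n - \frac{3}{1}} = \frac{1 + n}{n - 3} = \frac{1 + n}{-3 + n}$)
$y{\left(a \right)} \left(2 + 7\right) = \frac{1 + 1}{-3 + 1} \left(2 + 7\right) = \frac{1}{-2} \cdot 2 \cdot 9 = \left(- \frac{1}{2}\right) 2 \cdot 9 = \left(-1\right) 9 = -9$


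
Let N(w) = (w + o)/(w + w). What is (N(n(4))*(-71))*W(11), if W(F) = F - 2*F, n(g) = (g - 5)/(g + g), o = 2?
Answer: -11715/2 ≈ -5857.5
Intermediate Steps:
n(g) = (-5 + g)/(2*g) (n(g) = (-5 + g)/((2*g)) = (-5 + g)*(1/(2*g)) = (-5 + g)/(2*g))
N(w) = (2 + w)/(2*w) (N(w) = (w + 2)/(w + w) = (2 + w)/((2*w)) = (2 + w)*(1/(2*w)) = (2 + w)/(2*w))
W(F) = -F
(N(n(4))*(-71))*W(11) = (((2 + (1/2)*(-5 + 4)/4)/(2*(((1/2)*(-5 + 4)/4))))*(-71))*(-1*11) = (((2 + (1/2)*(1/4)*(-1))/(2*(((1/2)*(1/4)*(-1)))))*(-71))*(-11) = (((2 - 1/8)/(2*(-1/8)))*(-71))*(-11) = (((1/2)*(-8)*(15/8))*(-71))*(-11) = -15/2*(-71)*(-11) = (1065/2)*(-11) = -11715/2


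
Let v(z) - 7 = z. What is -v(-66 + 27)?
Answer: 32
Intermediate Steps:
v(z) = 7 + z
-v(-66 + 27) = -(7 + (-66 + 27)) = -(7 - 39) = -1*(-32) = 32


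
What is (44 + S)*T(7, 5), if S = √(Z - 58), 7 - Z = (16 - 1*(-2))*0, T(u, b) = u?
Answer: 308 + 7*I*√51 ≈ 308.0 + 49.99*I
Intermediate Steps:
Z = 7 (Z = 7 - (16 - 1*(-2))*0 = 7 - (16 + 2)*0 = 7 - 18*0 = 7 - 1*0 = 7 + 0 = 7)
S = I*√51 (S = √(7 - 58) = √(-51) = I*√51 ≈ 7.1414*I)
(44 + S)*T(7, 5) = (44 + I*√51)*7 = 308 + 7*I*√51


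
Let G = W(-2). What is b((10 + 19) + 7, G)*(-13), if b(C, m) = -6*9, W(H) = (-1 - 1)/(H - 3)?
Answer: 702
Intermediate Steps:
W(H) = -2/(-3 + H)
G = ⅖ (G = -2/(-3 - 2) = -2/(-5) = -2*(-⅕) = ⅖ ≈ 0.40000)
b(C, m) = -54
b((10 + 19) + 7, G)*(-13) = -54*(-13) = 702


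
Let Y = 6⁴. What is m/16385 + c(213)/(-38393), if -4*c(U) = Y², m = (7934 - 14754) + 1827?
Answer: 6688430791/629069305 ≈ 10.632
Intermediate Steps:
m = -4993 (m = -6820 + 1827 = -4993)
Y = 1296
c(U) = -419904 (c(U) = -¼*1296² = -¼*1679616 = -419904)
m/16385 + c(213)/(-38393) = -4993/16385 - 419904/(-38393) = -4993*1/16385 - 419904*(-1/38393) = -4993/16385 + 419904/38393 = 6688430791/629069305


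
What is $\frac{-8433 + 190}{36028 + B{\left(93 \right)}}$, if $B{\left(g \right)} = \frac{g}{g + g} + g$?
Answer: $- \frac{16486}{72243} \approx -0.2282$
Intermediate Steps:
$B{\left(g \right)} = \frac{1}{2} + g$ ($B{\left(g \right)} = \frac{g}{2 g} + g = \frac{1}{2 g} g + g = \frac{1}{2} + g$)
$\frac{-8433 + 190}{36028 + B{\left(93 \right)}} = \frac{-8433 + 190}{36028 + \left(\frac{1}{2} + 93\right)} = - \frac{8243}{36028 + \frac{187}{2}} = - \frac{8243}{\frac{72243}{2}} = \left(-8243\right) \frac{2}{72243} = - \frac{16486}{72243}$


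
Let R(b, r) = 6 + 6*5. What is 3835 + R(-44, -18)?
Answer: 3871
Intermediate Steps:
R(b, r) = 36 (R(b, r) = 6 + 30 = 36)
3835 + R(-44, -18) = 3835 + 36 = 3871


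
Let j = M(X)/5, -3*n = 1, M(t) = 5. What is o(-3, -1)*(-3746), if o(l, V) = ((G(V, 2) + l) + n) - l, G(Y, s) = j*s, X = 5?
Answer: -18730/3 ≈ -6243.3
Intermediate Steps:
n = -⅓ (n = -⅓*1 = -⅓ ≈ -0.33333)
j = 1 (j = 5/5 = 5*(⅕) = 1)
G(Y, s) = s (G(Y, s) = 1*s = s)
o(l, V) = 5/3 (o(l, V) = ((2 + l) - ⅓) - l = (5/3 + l) - l = 5/3)
o(-3, -1)*(-3746) = (5/3)*(-3746) = -18730/3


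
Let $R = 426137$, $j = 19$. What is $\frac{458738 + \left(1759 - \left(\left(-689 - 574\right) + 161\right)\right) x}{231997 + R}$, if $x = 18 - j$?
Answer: $\frac{50653}{73126} \approx 0.69268$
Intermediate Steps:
$x = -1$ ($x = 18 - 19 = -1$)
$\frac{458738 + \left(1759 - \left(\left(-689 - 574\right) + 161\right)\right) x}{231997 + R} = \frac{458738 + \left(1759 - \left(\left(-689 - 574\right) + 161\right)\right) \left(-1\right)}{231997 + 426137} = \frac{458738 + \left(1759 - \left(-1263 + 161\right)\right) \left(-1\right)}{658134} = \left(458738 + \left(1759 - -1102\right) \left(-1\right)\right) \frac{1}{658134} = \left(458738 + \left(1759 + 1102\right) \left(-1\right)\right) \frac{1}{658134} = \left(458738 + 2861 \left(-1\right)\right) \frac{1}{658134} = \left(458738 - 2861\right) \frac{1}{658134} = 455877 \cdot \frac{1}{658134} = \frac{50653}{73126}$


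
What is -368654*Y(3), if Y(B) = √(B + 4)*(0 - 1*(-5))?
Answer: -1843270*√7 ≈ -4.8768e+6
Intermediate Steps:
Y(B) = 5*√(4 + B) (Y(B) = √(4 + B)*(0 + 5) = √(4 + B)*5 = 5*√(4 + B))
-368654*Y(3) = -1843270*√(4 + 3) = -1843270*√7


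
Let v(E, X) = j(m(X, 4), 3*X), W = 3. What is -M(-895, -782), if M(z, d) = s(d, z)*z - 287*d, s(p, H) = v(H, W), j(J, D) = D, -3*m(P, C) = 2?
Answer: -216379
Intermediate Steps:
m(P, C) = -⅔ (m(P, C) = -⅓*2 = -⅔)
v(E, X) = 3*X
s(p, H) = 9 (s(p, H) = 3*3 = 9)
M(z, d) = -287*d + 9*z (M(z, d) = 9*z - 287*d = -287*d + 9*z)
-M(-895, -782) = -(-287*(-782) + 9*(-895)) = -(224434 - 8055) = -1*216379 = -216379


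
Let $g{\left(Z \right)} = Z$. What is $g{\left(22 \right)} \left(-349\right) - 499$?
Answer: $-8177$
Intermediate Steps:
$g{\left(22 \right)} \left(-349\right) - 499 = 22 \left(-349\right) - 499 = -7678 - 499 = -8177$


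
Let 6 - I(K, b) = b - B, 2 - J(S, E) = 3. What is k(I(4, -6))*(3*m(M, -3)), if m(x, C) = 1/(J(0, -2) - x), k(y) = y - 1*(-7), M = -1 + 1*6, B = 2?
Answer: -21/2 ≈ -10.500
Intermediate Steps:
J(S, E) = -1 (J(S, E) = 2 - 1*3 = 2 - 3 = -1)
M = 5 (M = -1 + 6 = 5)
I(K, b) = 8 - b (I(K, b) = 6 - (b - 1*2) = 6 - (b - 2) = 6 - (-2 + b) = 6 + (2 - b) = 8 - b)
k(y) = 7 + y (k(y) = y + 7 = 7 + y)
m(x, C) = 1/(-1 - x)
k(I(4, -6))*(3*m(M, -3)) = (7 + (8 - 1*(-6)))*(3*(-1/(1 + 5))) = (7 + (8 + 6))*(3*(-1/6)) = (7 + 14)*(3*(-1*1/6)) = 21*(3*(-1/6)) = 21*(-1/2) = -21/2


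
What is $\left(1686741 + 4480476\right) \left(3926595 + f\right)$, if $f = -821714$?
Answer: $19148474886177$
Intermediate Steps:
$\left(1686741 + 4480476\right) \left(3926595 + f\right) = \left(1686741 + 4480476\right) \left(3926595 - 821714\right) = 6167217 \cdot 3104881 = 19148474886177$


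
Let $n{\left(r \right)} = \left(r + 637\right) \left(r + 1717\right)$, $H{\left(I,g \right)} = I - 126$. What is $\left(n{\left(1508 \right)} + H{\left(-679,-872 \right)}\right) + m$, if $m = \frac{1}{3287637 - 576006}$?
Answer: $\frac{18755863533421}{2711631} \approx 6.9168 \cdot 10^{6}$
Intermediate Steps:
$H{\left(I,g \right)} = -126 + I$ ($H{\left(I,g \right)} = I - 126 = -126 + I$)
$m = \frac{1}{2711631} \approx 3.6878 \cdot 10^{-7}$
$n{\left(r \right)} = \left(637 + r\right) \left(1717 + r\right)$
$\left(n{\left(1508 \right)} + H{\left(-679,-872 \right)}\right) + m = \left(\left(1093729 + 1508^{2} + 2354 \cdot 1508\right) - 805\right) + \frac{1}{2711631} = \left(\left(1093729 + 2274064 + 3549832\right) - 805\right) + \frac{1}{2711631} = \left(6917625 - 805\right) + \frac{1}{2711631} = 6916820 + \frac{1}{2711631} = \frac{18755863533421}{2711631}$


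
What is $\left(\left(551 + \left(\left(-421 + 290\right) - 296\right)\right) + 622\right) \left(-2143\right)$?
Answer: $-1598678$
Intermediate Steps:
$\left(\left(551 + \left(\left(-421 + 290\right) - 296\right)\right) + 622\right) \left(-2143\right) = \left(\left(551 - 427\right) + 622\right) \left(-2143\right) = \left(124 + 622\right) \left(-2143\right) = 746 \left(-2143\right) = -1598678$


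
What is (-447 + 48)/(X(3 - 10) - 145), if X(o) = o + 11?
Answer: 133/47 ≈ 2.8298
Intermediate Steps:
X(o) = 11 + o
(-447 + 48)/(X(3 - 10) - 145) = (-447 + 48)/((11 + (3 - 10)) - 145) = -399/((11 - 7) - 145) = -399/(4 - 145) = -399/(-141) = -399*(-1/141) = 133/47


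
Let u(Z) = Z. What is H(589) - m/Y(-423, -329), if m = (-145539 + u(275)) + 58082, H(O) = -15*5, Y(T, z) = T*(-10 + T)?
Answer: -13649743/183159 ≈ -74.524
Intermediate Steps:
H(O) = -75
m = -87182 (m = (-145539 + 275) + 58082 = -145264 + 58082 = -87182)
H(589) - m/Y(-423, -329) = -75 - (-87182)/((-423*(-10 - 423))) = -75 - (-87182)/((-423*(-433))) = -75 - (-87182)/183159 = -75 - 1*(-87182/183159) = -75 + 87182/183159 = -13649743/183159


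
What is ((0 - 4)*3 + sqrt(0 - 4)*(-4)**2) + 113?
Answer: 101 + 32*I ≈ 101.0 + 32.0*I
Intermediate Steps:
((0 - 4)*3 + sqrt(0 - 4)*(-4)**2) + 113 = (-4*3 + sqrt(-4)*16) + 113 = (-12 + (2*I)*16) + 113 = (-12 + 32*I) + 113 = 101 + 32*I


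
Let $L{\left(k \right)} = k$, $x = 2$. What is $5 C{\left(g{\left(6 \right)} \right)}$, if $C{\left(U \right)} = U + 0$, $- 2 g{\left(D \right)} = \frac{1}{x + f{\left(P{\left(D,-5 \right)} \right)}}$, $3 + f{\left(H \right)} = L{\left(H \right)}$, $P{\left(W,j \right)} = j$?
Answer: $\frac{5}{12} \approx 0.41667$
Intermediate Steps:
$f{\left(H \right)} = -3 + H$
$g{\left(D \right)} = \frac{1}{12}$ ($g{\left(D \right)} = - \frac{1}{2 \left(2 - 8\right)} = - \frac{1}{2 \left(-6\right)} = \left(- \frac{1}{2}\right) \left(- \frac{1}{6}\right) = \frac{1}{12}$)
$C{\left(U \right)} = U$
$5 C{\left(g{\left(6 \right)} \right)} = 5 \cdot \frac{1}{12} = \frac{5}{12}$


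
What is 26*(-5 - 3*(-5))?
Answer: 260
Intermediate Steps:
26*(-5 - 3*(-5)) = 26*(-5 + 15) = 26*10 = 260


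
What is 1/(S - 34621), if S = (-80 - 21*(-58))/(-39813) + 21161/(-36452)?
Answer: -1451263476/50245076767865 ≈ -2.8884e-5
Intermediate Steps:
S = -883965269/1451263476 (S = (-80 + 1218)*(-1/39813) + 21161*(-1/36452) = 1138*(-1/39813) - 21161/36452 = -1138/39813 - 21161/36452 = -883965269/1451263476 ≈ -0.60910)
1/(S - 34621) = 1/(-883965269/1451263476 - 34621) = 1/(-50245076767865/1451263476) = -1451263476/50245076767865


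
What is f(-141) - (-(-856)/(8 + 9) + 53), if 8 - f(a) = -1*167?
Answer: 1218/17 ≈ 71.647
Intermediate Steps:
f(a) = 175 (f(a) = 8 - (-1)*167 = 8 - 1*(-167) = 8 + 167 = 175)
f(-141) - (-(-856)/(8 + 9) + 53) = 175 - (-(-856)/(8 + 9) + 53) = 175 - (-(-856)/17 + 53) = 175 - (-107*(-8/17) + 53) = 175 - (856/17 + 53) = 175 - 1*1757/17 = 175 - 1757/17 = 1218/17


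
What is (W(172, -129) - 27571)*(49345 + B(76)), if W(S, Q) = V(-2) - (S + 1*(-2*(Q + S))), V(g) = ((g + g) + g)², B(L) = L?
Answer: -1365057441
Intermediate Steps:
V(g) = 9*g² (V(g) = (2*g + g)² = (3*g)² = 9*g²)
W(S, Q) = 36 + S + 2*Q (W(S, Q) = 9*(-2)² - (S + 1*(-2*(Q + S))) = 9*4 - (S + 1*(-2*Q - 2*S)) = 36 - (S + (-2*Q - 2*S)) = 36 - (-S - 2*Q) = 36 + (S + 2*Q) = 36 + S + 2*Q)
(W(172, -129) - 27571)*(49345 + B(76)) = ((36 + 172 + 2*(-129)) - 27571)*(49345 + 76) = ((36 + 172 - 258) - 27571)*49421 = (-50 - 27571)*49421 = -27621*49421 = -1365057441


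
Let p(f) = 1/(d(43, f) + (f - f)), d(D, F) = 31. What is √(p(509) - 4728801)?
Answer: I*√4544377730/31 ≈ 2174.6*I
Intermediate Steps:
p(f) = 1/31 (p(f) = 1/(31 + (f - f)) = 1/(31 + 0) = 1/31)
√(p(509) - 4728801) = √(1/31 - 4728801) = √(-146592830/31) = I*√4544377730/31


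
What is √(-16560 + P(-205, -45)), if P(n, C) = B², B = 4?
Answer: 4*I*√1034 ≈ 128.62*I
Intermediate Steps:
P(n, C) = 16 (P(n, C) = 4² = 16)
√(-16560 + P(-205, -45)) = √(-16560 + 16) = √(-16544) = 4*I*√1034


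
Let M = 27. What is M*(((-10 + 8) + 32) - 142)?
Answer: -3024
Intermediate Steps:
M*(((-10 + 8) + 32) - 142) = 27*(((-10 + 8) + 32) - 142) = 27*((-2 + 32) - 142) = 27*(30 - 142) = 27*(-112) = -3024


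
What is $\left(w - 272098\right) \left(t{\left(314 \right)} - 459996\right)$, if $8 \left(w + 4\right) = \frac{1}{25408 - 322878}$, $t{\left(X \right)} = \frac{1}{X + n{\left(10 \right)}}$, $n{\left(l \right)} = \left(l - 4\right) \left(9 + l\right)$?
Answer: $\frac{127486065011313172527}{1018537280} \approx 1.2517 \cdot 10^{11}$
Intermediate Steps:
$n{\left(l \right)} = \left(-4 + l\right) \left(9 + l\right)$
$t{\left(X \right)} = \frac{1}{114 + X}$ ($t{\left(X \right)} = \frac{1}{X + \left(-36 + 10^{2} + 5 \cdot 10\right)} = \frac{1}{X + \left(-36 + 100 + 50\right)} = \frac{1}{X + 114} = \frac{1}{114 + X}$)
$w = - \frac{9519041}{2379760}$ ($w = -4 + \frac{1}{8 \left(25408 - 322878\right)} = -4 + \frac{1}{8 \left(-297470\right)} = -4 + \frac{1}{8} \left(- \frac{1}{297470}\right) = -4 - \frac{1}{2379760} = - \frac{9519041}{2379760} \approx -4.0$)
$\left(w - 272098\right) \left(t{\left(314 \right)} - 459996\right) = \left(- \frac{9519041}{2379760} - 272098\right) \left(\frac{1}{114 + 314} - 459996\right) = - \frac{647537455521 \left(\frac{1}{428} - 459996\right)}{2379760} = \left(- \frac{647537455521}{2379760}\right) \left(- \frac{196878287}{428}\right) = \frac{127486065011313172527}{1018537280}$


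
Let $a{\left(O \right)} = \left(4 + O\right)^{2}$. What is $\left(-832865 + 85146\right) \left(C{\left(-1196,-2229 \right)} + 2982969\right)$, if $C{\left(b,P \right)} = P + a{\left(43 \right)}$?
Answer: $-2230407643331$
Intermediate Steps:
$C{\left(b,P \right)} = 2209 + P$ ($C{\left(b,P \right)} = P + \left(4 + 43\right)^{2} = P + 47^{2} = P + 2209 = 2209 + P$)
$\left(-832865 + 85146\right) \left(C{\left(-1196,-2229 \right)} + 2982969\right) = \left(-832865 + 85146\right) \left(\left(2209 - 2229\right) + 2982969\right) = - 747719 \left(-20 + 2982969\right) = \left(-747719\right) 2982949 = -2230407643331$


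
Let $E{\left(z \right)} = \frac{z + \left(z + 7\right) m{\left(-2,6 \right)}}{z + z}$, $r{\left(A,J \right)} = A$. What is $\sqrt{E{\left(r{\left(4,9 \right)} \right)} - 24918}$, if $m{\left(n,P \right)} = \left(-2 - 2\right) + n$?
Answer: $\frac{i \sqrt{99703}}{2} \approx 157.88 i$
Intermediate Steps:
$m{\left(n,P \right)} = -4 + n$
$E{\left(z \right)} = \frac{-42 - 5 z}{2 z}$ ($E{\left(z \right)} = \frac{z + \left(z + 7\right) \left(-4 - 2\right)}{z + z} = \frac{z + \left(7 + z\right) \left(-6\right)}{2 z} = \left(z - \left(42 + 6 z\right)\right) \frac{1}{2 z} = \left(-42 - 5 z\right) \frac{1}{2 z} = \frac{-42 - 5 z}{2 z}$)
$\sqrt{E{\left(r{\left(4,9 \right)} \right)} - 24918} = \sqrt{\left(- \frac{5}{2} - \frac{21}{4}\right) - 24918} = \sqrt{- \frac{31}{4} - 24918} = \sqrt{- \frac{99703}{4}} = \frac{i \sqrt{99703}}{2}$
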